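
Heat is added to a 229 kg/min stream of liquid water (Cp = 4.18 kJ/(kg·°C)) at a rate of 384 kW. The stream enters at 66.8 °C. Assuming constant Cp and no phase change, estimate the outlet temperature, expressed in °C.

Q = 384 kW = 23040 kJ/min
ΔT = Q/(ṁ·Cp) = 23040/(229×4.18) = 24.07 K
T_out = 66.8 + 24.07 = 90.87 °C

T_out = 90.9 °C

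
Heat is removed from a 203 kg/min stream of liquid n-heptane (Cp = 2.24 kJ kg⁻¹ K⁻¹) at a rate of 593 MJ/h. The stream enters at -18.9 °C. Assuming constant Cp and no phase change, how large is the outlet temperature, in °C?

Q = 593 MJ/h = 9883.3 kJ/min
ΔT = Q/(ṁ·Cp) = 9883.3/(203×2.24) = 21.735 K
T_out = -18.9 − 21.735 = -40.635 °C

T_out = -40.6 °C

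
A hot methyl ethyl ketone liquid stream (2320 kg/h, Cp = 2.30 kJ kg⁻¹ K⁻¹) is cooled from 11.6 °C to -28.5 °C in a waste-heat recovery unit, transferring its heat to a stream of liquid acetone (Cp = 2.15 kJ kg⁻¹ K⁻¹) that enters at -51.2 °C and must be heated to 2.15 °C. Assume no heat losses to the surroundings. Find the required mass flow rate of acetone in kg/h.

ṁ_c = 1870 kg/h

Heat released by hot stream: Q = 2320 × 2.30 × (11.6 − -28.5) = 213970 kJ/h
Energy balance on cold side (adiabatic exchanger): Q = ṁ_c·Cp_c·(T_c,out − T_c,in)
ṁ_c = 213970 / [2.15 × (2.15 − -51.2)] = 1865.5 kg/h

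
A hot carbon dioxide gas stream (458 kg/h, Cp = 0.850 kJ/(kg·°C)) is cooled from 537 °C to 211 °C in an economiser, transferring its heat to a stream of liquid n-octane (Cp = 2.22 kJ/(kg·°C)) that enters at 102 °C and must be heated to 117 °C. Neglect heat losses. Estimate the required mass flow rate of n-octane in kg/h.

Heat released by hot stream: Q = 458 × 0.850 × (537 − 211) = 126910 kJ/h
Energy balance on cold side (adiabatic exchanger): Q = ṁ_c·Cp_c·(T_c,out − T_c,in)
ṁ_c = 126910 / [2.22 × (117 − 102)] = 3811.2 kg/h

ṁ_c = 3810 kg/h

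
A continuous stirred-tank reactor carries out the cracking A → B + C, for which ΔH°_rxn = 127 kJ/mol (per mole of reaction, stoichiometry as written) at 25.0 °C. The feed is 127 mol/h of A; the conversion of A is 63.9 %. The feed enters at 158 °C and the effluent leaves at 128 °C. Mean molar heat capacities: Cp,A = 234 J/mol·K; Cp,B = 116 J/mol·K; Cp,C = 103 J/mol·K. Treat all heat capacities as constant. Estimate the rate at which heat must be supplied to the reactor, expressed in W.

Extent of reaction ξ = 0.639 × 127 = 81.153 mol/h
Reaction term: ξ·ΔH°_rxn = 81.153 × 127 = 10306 kJ/h
Sensible, feed 158→25 °C: -3952.5 kJ/h
Outlet flows (mol/h): A 45.847, B 81.153, C 81.153
Sensible, products 25→128 °C: 2935.6 kJ/h
Q = ΔH = 9289.5 kJ/h = 2.5804 kW
Heat supplied = 2580.4 W

Q_in = 2580 W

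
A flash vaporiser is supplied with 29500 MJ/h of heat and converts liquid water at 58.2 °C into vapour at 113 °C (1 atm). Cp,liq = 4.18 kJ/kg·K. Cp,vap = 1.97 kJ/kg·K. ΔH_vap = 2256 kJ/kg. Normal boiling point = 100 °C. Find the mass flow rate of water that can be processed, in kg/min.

ṁ = 200 kg/min

Δh = 4.18×(100−58.2) + 2256 + 1.97×(113−100) = 2456.3 kJ/kg
Q = 29500 MJ/h = 8194.4 kJ/s = 491670 kJ/min
ṁ = Q/Δh = 491670 / 2456.3 = 200.16 kg/min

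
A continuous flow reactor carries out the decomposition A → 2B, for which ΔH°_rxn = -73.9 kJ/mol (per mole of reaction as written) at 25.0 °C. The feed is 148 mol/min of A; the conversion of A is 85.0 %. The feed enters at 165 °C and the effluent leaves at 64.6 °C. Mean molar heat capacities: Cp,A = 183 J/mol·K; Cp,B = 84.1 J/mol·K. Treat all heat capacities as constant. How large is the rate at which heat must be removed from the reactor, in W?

Q_out = 201000 W

Extent of reaction ξ = 0.850 × 148 = 125.8 mol/min
Reaction term: ξ·ΔH°_rxn = 125.8 × -73.9 = -9296.6 kJ/min
Sensible, feed 165→25 °C: -3791.8 kJ/min
Outlet flows (mol/min): A 22.2, B 251.6
Sensible, products 25→64.6 °C: 998.8 kJ/min
Q = ΔH = -12090 kJ/min = -201.49 kW
Heat removed = 201490 W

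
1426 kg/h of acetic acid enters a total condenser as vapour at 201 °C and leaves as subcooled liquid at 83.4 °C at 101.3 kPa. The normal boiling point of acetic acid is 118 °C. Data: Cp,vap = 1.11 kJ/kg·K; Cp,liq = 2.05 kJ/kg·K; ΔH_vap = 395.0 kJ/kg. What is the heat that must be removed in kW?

vapour 201→118 °C: -92.13 kJ/kg
condensation at 118 °C: -395 kJ/kg
liquid 118→83.4 °C: -70.93 kJ/kg
Δh = -92.13 + -395 + -70.93 = -558.06 kJ/kg
Q = ṁ·Δh = 1426 kg/h × -558.06 kJ/kg = -795790 kJ/h
|Q| = 221.05 kW

Q_c = 221 kW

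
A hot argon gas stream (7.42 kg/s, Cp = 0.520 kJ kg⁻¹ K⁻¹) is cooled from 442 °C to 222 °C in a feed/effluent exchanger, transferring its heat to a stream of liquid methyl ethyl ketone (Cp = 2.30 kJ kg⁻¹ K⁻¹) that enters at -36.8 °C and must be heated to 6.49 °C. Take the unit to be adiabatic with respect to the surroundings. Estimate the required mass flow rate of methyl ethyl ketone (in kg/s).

ṁ_c = 8.53 kg/s

Heat released by hot stream: Q = 7.42 × 0.520 × (442 − 222) = 848.85 kJ/s
Energy balance on cold side (adiabatic exchanger): Q = ṁ_c·Cp_c·(T_c,out − T_c,in)
ṁ_c = 848.85 / [2.30 × (6.49 − -36.8)] = 8.5254 kg/s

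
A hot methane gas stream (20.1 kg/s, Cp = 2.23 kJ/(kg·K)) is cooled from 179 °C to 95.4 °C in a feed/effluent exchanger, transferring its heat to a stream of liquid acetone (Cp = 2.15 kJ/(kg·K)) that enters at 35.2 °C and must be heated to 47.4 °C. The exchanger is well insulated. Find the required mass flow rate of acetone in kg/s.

ṁ_c = 143 kg/s

Heat released by hot stream: Q = 20.1 × 2.23 × (179 − 95.4) = 3747.2 kJ/s
Energy balance on cold side (adiabatic exchanger): Q = ṁ_c·Cp_c·(T_c,out − T_c,in)
ṁ_c = 3747.2 / [2.15 × (47.4 − 35.2)] = 142.86 kg/s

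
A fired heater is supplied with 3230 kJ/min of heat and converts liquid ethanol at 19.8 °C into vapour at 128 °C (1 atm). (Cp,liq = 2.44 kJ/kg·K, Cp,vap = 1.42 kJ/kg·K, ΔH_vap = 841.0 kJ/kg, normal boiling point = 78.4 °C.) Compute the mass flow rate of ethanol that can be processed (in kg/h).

ṁ = 184 kg/h

Δh = 2.44×(78.4−19.8) + 841.0 + 1.42×(128−78.4) = 1054.4 kJ/kg
Q = 3230 kJ/min = 53.833 kJ/s = 193800 kJ/h
ṁ = Q/Δh = 193800 / 1054.4 = 183.8 kg/h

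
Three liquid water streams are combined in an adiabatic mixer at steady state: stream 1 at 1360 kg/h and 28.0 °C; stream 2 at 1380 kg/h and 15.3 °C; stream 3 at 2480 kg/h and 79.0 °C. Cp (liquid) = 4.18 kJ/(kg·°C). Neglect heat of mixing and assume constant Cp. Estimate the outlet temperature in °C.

T_out = 48.9 °C

Adiabatic, steady state ⇒ Σ ṁᵢCp,ᵢ(T_out − Tᵢ) = 0
Σ ṁᵢCp,ᵢTᵢ = 1360×4.18×28.0 + 1380×4.18×15.3 + 2480×4.18×79.0 = 1.0664e+06
Σ ṁᵢCp,ᵢ = 1360×4.18 + 1380×4.18 + 2480×4.18 = 21820
T_out = 1.0664e+06 / 21820 = 48.872 °C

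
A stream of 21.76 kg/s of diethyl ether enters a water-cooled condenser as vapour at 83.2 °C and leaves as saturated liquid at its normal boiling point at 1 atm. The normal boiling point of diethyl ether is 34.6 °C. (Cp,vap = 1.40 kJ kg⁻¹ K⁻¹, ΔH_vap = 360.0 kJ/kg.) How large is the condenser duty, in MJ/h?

vapour 83.2→34.6 °C: -68.04 kJ/kg
condensation at 34.6 °C: -360 kJ/kg
Δh = -68.04 + -360 = -428.04 kJ/kg
Q = ṁ·Δh = 21.76 kg/s × -428.04 kJ/kg = -9314.2 kJ/s
|Q| = 9314.2 kW = 33531 MJ/h

Q_c = 33500 MJ/h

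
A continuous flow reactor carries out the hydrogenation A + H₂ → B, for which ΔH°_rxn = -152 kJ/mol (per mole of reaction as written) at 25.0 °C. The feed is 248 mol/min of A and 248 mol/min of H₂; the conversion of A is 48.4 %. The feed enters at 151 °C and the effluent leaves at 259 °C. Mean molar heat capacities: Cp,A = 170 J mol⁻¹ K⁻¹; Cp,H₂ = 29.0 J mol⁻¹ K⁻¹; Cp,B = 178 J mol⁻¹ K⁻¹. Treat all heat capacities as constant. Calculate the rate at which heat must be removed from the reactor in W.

Extent of reaction ξ = 0.484 × 248 = 120.03 mol/min
Reaction term: ξ·ΔH°_rxn = 120.03 × -152 = -18245 kJ/min
Sensible, feed 151→25 °C: -6218.4 kJ/min
Outlet flows (mol/min): A 127.97, H₂ 127.97, B 120.03
Sensible, products 25→259 °C: 10959 kJ/min
Q = ΔH = -13505 kJ/min = -225.08 kW
Heat removed = 225080 W

Q_out = 225000 W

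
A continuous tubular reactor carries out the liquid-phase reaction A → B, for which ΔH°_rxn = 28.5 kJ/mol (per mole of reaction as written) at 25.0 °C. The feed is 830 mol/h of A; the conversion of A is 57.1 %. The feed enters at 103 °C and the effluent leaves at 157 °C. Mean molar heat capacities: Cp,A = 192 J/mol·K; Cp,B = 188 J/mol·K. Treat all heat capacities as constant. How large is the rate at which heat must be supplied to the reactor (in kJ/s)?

Extent of reaction ξ = 0.571 × 830 = 473.93 mol/h
Reaction term: ξ·ΔH°_rxn = 473.93 × 28.5 = 13507 kJ/h
Sensible, feed 103→25 °C: -12430 kJ/h
Outlet flows (mol/h): A 356.07, B 473.93
Sensible, products 25→157 °C: 20785 kJ/h
Q = ΔH = 21862 kJ/h = 6.0728 kW
Heat supplied = 6.0728 kJ/s

Q_in = 6.07 kJ/s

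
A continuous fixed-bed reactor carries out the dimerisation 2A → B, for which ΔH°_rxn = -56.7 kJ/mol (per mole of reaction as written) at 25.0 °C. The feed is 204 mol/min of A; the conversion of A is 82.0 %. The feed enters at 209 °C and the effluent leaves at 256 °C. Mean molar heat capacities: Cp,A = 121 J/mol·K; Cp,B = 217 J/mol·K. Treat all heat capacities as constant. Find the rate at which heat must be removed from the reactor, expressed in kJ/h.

Extent of reaction ξ = 0.820 × 204 / 2 = 83.64 mol/min
Reaction term: ξ·ΔH°_rxn = 83.64 × -56.7 = -4742.4 kJ/min
Sensible, feed 209→25 °C: -4541.9 kJ/min
Outlet flows (mol/min): A 36.72, B 83.64
Sensible, products 25→256 °C: 5219 kJ/min
Q = ΔH = -4065.3 kJ/min = -67.754 kW
Heat removed = 243920 kJ/h

Q_out = 244000 kJ/h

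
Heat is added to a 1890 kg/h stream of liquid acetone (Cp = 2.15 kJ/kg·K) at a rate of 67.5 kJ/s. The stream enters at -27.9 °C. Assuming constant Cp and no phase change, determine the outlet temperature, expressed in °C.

T_out = 31.9 °C

Q = 67.5 kJ/s = 243000 kJ/h
ΔT = Q/(ṁ·Cp) = 243000/(1890×2.15) = 59.801 K
T_out = -27.9 + 59.801 = 31.901 °C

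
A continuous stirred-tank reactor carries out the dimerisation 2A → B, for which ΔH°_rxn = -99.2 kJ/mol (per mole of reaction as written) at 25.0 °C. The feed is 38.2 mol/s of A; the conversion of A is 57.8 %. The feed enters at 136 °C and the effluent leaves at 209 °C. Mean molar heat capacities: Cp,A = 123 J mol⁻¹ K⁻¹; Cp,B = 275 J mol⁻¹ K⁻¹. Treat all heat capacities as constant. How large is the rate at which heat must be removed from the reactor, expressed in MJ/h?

Extent of reaction ξ = 0.578 × 38.2 / 2 = 11.04 mol/s
Reaction term: ξ·ΔH°_rxn = 11.04 × -99.2 = -1095.1 kJ/s
Sensible, feed 136→25 °C: -521.54 kJ/s
Outlet flows (mol/s): A 16.12, B 11.04
Sensible, products 25→209 °C: 923.45 kJ/s
Q = ΔH = -693.24 kJ/s = -693.24 kW
Heat removed = 2495.7 MJ/h

Q_out = 2500 MJ/h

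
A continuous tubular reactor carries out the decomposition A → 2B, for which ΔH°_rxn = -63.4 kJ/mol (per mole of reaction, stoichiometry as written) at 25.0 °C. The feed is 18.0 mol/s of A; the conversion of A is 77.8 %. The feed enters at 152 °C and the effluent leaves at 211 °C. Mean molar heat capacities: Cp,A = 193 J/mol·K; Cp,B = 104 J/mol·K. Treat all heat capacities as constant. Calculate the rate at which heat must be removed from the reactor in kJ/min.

Extent of reaction ξ = 0.778 × 18.0 = 14.004 mol/s
Reaction term: ξ·ΔH°_rxn = 14.004 × -63.4 = -887.85 kJ/s
Sensible, feed 152→25 °C: -441.2 kJ/s
Outlet flows (mol/s): A 3.996, B 28.008
Sensible, products 25→211 °C: 685.24 kJ/s
Q = ΔH = -643.82 kJ/s = -643.82 kW
Heat removed = 38629 kJ/min

Q_out = 38600 kJ/min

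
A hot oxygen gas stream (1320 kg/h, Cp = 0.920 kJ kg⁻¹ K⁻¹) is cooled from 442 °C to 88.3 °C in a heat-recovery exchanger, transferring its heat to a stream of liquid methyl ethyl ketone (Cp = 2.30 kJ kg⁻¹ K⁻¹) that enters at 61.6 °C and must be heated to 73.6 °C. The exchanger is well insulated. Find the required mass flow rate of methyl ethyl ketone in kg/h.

Heat released by hot stream: Q = 1320 × 0.920 × (442 − 88.3) = 429530 kJ/h
Energy balance on cold side (adiabatic exchanger): Q = ṁ_c·Cp_c·(T_c,out − T_c,in)
ṁ_c = 429530 / [2.30 × (73.6 − 61.6)] = 15563 kg/h

ṁ_c = 15600 kg/h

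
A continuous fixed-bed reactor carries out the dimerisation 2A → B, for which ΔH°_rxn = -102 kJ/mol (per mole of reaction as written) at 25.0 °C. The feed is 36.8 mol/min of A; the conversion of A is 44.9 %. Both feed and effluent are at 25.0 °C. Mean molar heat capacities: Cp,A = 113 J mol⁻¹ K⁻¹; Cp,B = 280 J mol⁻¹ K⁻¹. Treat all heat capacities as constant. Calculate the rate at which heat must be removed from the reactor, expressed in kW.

Q_out = 14.0 kW

Extent of reaction ξ = 0.449 × 36.8 / 2 = 8.2616 mol/min
Reaction term: ξ·ΔH°_rxn = 8.2616 × -102 = -842.68 kJ/min
Q = ΔH = -842.68 kJ/min = -14.045 kW
Heat removed = 14.045 kW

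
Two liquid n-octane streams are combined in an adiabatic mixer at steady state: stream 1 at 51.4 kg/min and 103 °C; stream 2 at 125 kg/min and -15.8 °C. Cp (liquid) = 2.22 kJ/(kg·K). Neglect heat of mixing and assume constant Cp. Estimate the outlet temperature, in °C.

Adiabatic, steady state ⇒ Σ ṁᵢCp,ᵢ(T_out − Tᵢ) = 0
Σ ṁᵢCp,ᵢTᵢ = 51.4×2.22×103 + 125×2.22×-15.8 = 7368.6
Σ ṁᵢCp,ᵢ = 51.4×2.22 + 125×2.22 = 391.61
T_out = 7368.6 / 391.61 = 18.816 °C

T_out = 18.8 °C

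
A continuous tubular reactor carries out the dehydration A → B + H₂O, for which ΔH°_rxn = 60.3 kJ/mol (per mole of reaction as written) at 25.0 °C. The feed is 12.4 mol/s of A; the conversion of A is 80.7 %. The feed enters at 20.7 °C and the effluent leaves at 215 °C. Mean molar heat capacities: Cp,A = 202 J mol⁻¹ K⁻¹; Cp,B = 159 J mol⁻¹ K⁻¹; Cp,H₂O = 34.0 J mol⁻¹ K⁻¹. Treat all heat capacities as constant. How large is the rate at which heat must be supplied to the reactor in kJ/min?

Extent of reaction ξ = 0.807 × 12.4 = 10.007 mol/s
Reaction term: ξ·ΔH°_rxn = 10.007 × 60.3 = 603.41 kJ/s
Sensible, feed 20.7→25 °C: 10.771 kJ/s
Outlet flows (mol/s): A 2.3932, B 10.007, H₂O 10.007
Sensible, products 25→215 °C: 458.8 kJ/s
Q = ΔH = 1073 kJ/s = 1073 kW
Heat supplied = 64379 kJ/min

Q_in = 64400 kJ/min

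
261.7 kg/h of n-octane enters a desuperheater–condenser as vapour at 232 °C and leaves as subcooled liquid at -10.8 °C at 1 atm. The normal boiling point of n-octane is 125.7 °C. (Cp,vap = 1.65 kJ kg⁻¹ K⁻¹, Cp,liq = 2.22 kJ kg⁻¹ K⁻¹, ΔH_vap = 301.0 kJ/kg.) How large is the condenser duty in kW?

vapour 232→125.7 °C: -175.39 kJ/kg
condensation at 125.7 °C: -301 kJ/kg
liquid 125.7→-10.8 °C: -303.03 kJ/kg
Δh = -175.39 + -301 + -303.03 = -779.42 kJ/kg
Q = ṁ·Δh = 261.7 kg/h × -779.42 kJ/kg = -203980 kJ/h
|Q| = 56.66 kW

Q_c = 56.7 kW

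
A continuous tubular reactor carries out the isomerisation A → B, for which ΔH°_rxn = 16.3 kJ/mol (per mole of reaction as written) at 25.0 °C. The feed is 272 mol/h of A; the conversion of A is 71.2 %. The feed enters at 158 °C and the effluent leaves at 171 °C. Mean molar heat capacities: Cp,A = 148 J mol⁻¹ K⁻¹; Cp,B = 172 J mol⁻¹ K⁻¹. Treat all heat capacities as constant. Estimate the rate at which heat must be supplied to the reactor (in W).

Q_in = 1210 W

Extent of reaction ξ = 0.712 × 272 = 193.66 mol/h
Reaction term: ξ·ΔH°_rxn = 193.66 × 16.3 = 3156.7 kJ/h
Sensible, feed 158→25 °C: -5354 kJ/h
Outlet flows (mol/h): A 78.336, B 193.66
Sensible, products 25→171 °C: 6556 kJ/h
Q = ΔH = 4358.6 kJ/h = 1.2107 kW
Heat supplied = 1210.7 W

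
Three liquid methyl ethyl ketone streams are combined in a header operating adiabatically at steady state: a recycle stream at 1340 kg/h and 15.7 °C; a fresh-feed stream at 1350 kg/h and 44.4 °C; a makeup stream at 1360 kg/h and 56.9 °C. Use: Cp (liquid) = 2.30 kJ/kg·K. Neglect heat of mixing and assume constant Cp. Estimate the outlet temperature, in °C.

No heat crosses the boundary, so H_out = H_in.
Σ ṁᵢCp,ᵢTᵢ = 1340×2.30×15.7 + 1350×2.30×44.4 + 1360×2.30×56.9 = 364230
Σ ṁᵢCp,ᵢ = 1340×2.30 + 1350×2.30 + 1360×2.30 = 9315
T_out = 364230 / 9315 = 39.102 °C

T_out = 39.1 °C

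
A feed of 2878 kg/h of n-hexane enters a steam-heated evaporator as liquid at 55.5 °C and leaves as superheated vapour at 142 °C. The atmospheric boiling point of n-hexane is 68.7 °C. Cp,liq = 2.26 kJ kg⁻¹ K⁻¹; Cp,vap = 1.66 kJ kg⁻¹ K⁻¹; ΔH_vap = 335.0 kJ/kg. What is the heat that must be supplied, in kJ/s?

Q = 389 kJ/s

liquid 55.5→68.7 °C: 29.832 kJ/kg
vaporisation at 68.7 °C: 335 kJ/kg
vapour 68.7→142 °C: 121.68 kJ/kg
Δh = 29.832 + 335 + 121.68 = 486.51 kJ/kg
Q = ṁ·Δh = 2878 kg/h × 486.51 kJ/kg = 1.4002e+06 kJ/h
|Q| = 388.94 kW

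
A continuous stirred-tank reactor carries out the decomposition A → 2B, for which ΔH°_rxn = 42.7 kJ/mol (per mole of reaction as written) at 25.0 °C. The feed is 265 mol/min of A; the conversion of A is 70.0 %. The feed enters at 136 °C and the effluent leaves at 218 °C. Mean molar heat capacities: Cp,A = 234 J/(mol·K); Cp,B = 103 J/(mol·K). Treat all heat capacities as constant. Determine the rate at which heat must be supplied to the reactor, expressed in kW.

Q_in = 200 kW

Extent of reaction ξ = 0.700 × 265 = 185.5 mol/min
Reaction term: ξ·ΔH°_rxn = 185.5 × 42.7 = 7920.9 kJ/min
Sensible, feed 136→25 °C: -6883.1 kJ/min
Outlet flows (mol/min): A 79.5, B 371
Sensible, products 25→218 °C: 10965 kJ/min
Q = ΔH = 12003 kJ/min = 200.05 kW
Heat supplied = 200.05 kW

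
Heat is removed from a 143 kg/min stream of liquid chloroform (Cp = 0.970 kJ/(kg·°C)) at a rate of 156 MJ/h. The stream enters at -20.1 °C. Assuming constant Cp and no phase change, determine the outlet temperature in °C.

Q = 156 MJ/h = 2600 kJ/min
ΔT = Q/(ṁ·Cp) = 2600/(143×0.970) = 18.744 K
T_out = -20.1 − 18.744 = -38.844 °C

T_out = -38.8 °C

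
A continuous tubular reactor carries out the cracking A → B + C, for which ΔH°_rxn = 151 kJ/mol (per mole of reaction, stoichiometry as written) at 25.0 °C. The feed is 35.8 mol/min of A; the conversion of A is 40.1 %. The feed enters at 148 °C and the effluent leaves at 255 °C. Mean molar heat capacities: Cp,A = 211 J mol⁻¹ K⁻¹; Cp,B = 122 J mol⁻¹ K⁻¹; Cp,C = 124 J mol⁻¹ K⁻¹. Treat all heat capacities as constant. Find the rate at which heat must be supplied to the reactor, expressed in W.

Extent of reaction ξ = 0.401 × 35.8 = 14.356 mol/min
Reaction term: ξ·ΔH°_rxn = 14.356 × 151 = 2167.7 kJ/min
Sensible, feed 148→25 °C: -929.12 kJ/min
Outlet flows (mol/min): A 21.444, B 14.356, C 14.356
Sensible, products 25→255 °C: 1852.9 kJ/min
Q = ΔH = 3091.5 kJ/min = 51.526 kW
Heat supplied = 51526 W

Q_in = 51500 W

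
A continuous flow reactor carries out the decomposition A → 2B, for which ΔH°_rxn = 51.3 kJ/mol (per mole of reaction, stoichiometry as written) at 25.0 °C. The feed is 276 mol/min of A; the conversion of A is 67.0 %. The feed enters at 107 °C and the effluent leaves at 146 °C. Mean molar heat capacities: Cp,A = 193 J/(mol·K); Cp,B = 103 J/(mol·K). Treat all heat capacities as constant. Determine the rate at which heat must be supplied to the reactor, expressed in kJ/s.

Q_in = 198 kJ/s

Extent of reaction ξ = 0.670 × 276 = 184.92 mol/min
Reaction term: ξ·ΔH°_rxn = 184.92 × 51.3 = 9486.4 kJ/min
Sensible, feed 107→25 °C: -4368 kJ/min
Outlet flows (mol/min): A 91.08, B 369.84
Sensible, products 25→146 °C: 6736.3 kJ/min
Q = ΔH = 11855 kJ/min = 197.58 kW
Heat supplied = 197.58 kJ/s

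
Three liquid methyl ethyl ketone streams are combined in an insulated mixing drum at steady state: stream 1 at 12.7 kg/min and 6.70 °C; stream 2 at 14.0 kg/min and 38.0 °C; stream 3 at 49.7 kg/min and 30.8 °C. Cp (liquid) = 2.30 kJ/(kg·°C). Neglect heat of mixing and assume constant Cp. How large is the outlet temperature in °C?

No heat crosses the boundary, so H_out = H_in.
Σ ṁᵢCp,ᵢTᵢ = 12.7×2.30×6.70 + 14.0×2.30×38.0 + 49.7×2.30×30.8 = 4940.1
Σ ṁᵢCp,ᵢ = 12.7×2.30 + 14.0×2.30 + 49.7×2.30 = 175.72
T_out = 4940.1 / 175.72 = 28.113 °C

T_out = 28.1 °C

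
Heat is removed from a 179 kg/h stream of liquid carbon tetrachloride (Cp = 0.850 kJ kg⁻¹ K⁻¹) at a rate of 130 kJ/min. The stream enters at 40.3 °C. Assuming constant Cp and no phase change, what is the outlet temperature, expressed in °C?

T_out = -11.0 °C

Q = 130 kJ/min = 7800 kJ/h
ΔT = Q/(ṁ·Cp) = 7800/(179×0.850) = 51.265 K
T_out = 40.3 − 51.265 = -10.965 °C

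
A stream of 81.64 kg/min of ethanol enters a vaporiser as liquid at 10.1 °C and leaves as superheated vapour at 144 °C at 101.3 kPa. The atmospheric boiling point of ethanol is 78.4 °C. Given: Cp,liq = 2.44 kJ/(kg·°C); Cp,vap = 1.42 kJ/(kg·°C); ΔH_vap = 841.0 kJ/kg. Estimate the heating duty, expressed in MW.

Q = 1.50 MW

liquid 10.1→78.4 °C: 166.65 kJ/kg
vaporisation at 78.4 °C: 841 kJ/kg
vapour 78.4→144 °C: 93.152 kJ/kg
Δh = 166.65 + 841 + 93.152 = 1100.8 kJ/kg
Q = ṁ·Δh = 81.64 kg/min × 1100.8 kJ/kg = 89870 kJ/min
|Q| = 1497.8 kW = 1.4978 MW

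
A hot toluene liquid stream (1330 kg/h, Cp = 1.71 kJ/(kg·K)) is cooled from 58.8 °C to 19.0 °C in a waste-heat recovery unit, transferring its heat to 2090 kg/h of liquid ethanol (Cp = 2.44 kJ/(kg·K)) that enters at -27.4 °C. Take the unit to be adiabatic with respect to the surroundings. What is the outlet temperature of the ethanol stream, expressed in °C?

Heat released by hot stream: Q = 1330 × 1.71 × (58.8 − 19.0) = 90517 kJ/h
Energy balance on cold side (adiabatic exchanger): Q = ṁ_c·Cp_c·(T_c,out − T_c,in)
T_c,out = -27.4 + 90517/(2090 × 2.44) = -9.6501 °C

T_c,out = -9.65 °C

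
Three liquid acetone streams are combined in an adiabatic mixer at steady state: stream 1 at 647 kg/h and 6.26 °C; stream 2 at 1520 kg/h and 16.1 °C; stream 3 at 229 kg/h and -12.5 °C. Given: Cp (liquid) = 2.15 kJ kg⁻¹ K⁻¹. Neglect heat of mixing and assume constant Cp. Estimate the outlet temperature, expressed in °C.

T_out = 10.7 °C

Energy balance with Q = 0: Σ ṁᵢCp,ᵢ(T_out − Tᵢ) = 0
Σ ṁᵢCp,ᵢTᵢ = 647×2.15×6.26 + 1520×2.15×16.1 + 229×2.15×-12.5 = 55168
Σ ṁᵢCp,ᵢ = 647×2.15 + 1520×2.15 + 229×2.15 = 5151.4
T_out = 55168 / 5151.4 = 10.709 °C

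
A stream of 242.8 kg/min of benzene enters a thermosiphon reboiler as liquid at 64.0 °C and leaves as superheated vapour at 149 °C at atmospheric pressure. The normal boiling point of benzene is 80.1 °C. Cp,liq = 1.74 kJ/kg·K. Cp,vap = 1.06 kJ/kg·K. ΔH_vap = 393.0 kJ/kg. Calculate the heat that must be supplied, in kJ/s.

liquid 64.0→80.1 °C: 28.014 kJ/kg
vaporisation at 80.1 °C: 393 kJ/kg
vapour 80.1→149 °C: 73.034 kJ/kg
Δh = 28.014 + 393 + 73.034 = 494.05 kJ/kg
Q = ṁ·Δh = 242.8 kg/min × 494.05 kJ/kg = 119950 kJ/min
|Q| = 1999.2 kW

Q = 2000 kJ/s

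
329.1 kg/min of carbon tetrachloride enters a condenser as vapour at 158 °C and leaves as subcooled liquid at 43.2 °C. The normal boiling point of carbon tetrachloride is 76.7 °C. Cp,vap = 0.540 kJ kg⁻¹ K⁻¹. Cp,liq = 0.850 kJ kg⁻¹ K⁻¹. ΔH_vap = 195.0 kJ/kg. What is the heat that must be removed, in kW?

Q_c = 1470 kW

vapour 158→76.7 °C: -43.902 kJ/kg
condensation at 76.7 °C: -195 kJ/kg
liquid 76.7→43.2 °C: -28.475 kJ/kg
Δh = -43.902 + -195 + -28.475 = -267.38 kJ/kg
Q = ṁ·Δh = 329.1 kg/min × -267.38 kJ/kg = -87994 kJ/min
|Q| = 1466.6 kW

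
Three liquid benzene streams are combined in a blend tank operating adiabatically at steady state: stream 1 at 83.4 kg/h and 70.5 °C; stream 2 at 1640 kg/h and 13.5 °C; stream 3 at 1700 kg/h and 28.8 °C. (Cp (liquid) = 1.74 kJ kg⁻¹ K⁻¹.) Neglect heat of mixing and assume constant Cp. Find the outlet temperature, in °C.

Energy balance with Q = 0: Σ ṁᵢCp,ᵢ(T_out − Tᵢ) = 0
Σ ṁᵢCp,ᵢTᵢ = 83.4×1.74×70.5 + 1640×1.74×13.5 + 1700×1.74×28.8 = 133940
Σ ṁᵢCp,ᵢ = 83.4×1.74 + 1640×1.74 + 1700×1.74 = 5956.7
T_out = 133940 / 5956.7 = 22.486 °C

T_out = 22.5 °C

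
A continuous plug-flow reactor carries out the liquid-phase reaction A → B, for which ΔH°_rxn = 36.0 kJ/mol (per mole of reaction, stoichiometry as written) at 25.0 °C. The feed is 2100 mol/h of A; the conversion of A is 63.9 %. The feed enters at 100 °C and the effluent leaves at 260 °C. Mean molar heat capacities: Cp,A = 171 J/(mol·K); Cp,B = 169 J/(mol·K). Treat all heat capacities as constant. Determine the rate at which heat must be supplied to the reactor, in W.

Q_in = 29200 W

Extent of reaction ξ = 0.639 × 2100 = 1341.9 mol/h
Reaction term: ξ·ΔH°_rxn = 1341.9 × 36.0 = 48308 kJ/h
Sensible, feed 100→25 °C: -26932 kJ/h
Outlet flows (mol/h): A 758.1, B 1341.9
Sensible, products 25→260 °C: 83758 kJ/h
Q = ΔH = 105130 kJ/h = 29.204 kW
Heat supplied = 29204 W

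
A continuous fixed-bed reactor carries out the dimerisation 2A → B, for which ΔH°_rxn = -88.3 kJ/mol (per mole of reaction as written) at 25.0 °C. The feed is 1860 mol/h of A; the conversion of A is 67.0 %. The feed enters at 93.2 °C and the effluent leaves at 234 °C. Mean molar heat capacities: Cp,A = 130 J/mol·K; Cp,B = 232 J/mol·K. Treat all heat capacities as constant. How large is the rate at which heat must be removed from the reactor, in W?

Q_out = 6840 W

Extent of reaction ξ = 0.670 × 1860 / 2 = 623.1 mol/h
Reaction term: ξ·ΔH°_rxn = 623.1 × -88.3 = -55020 kJ/h
Sensible, feed 93.2→25 °C: -16491 kJ/h
Outlet flows (mol/h): A 613.8, B 623.1
Sensible, products 25→234 °C: 46890 kJ/h
Q = ΔH = -24621 kJ/h = -6.8391 kW
Heat removed = 6839.1 W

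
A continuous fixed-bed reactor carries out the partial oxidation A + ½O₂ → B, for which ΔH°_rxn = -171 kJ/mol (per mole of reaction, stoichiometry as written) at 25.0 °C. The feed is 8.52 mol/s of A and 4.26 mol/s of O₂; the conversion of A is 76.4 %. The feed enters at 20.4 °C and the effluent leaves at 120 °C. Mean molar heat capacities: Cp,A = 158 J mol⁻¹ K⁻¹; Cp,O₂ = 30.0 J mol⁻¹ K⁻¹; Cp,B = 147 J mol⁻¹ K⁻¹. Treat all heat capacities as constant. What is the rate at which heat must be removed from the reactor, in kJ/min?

Q_out = 58900 kJ/min

Extent of reaction ξ = 0.764 × 8.52 = 6.5093 mol/s
Reaction term: ξ·ΔH°_rxn = 6.5093 × -171 = -1113.1 kJ/s
Sensible, feed 20.4→25 °C: 6.7802 kJ/s
Outlet flows (mol/s): A 2.0107, O₂ 1.0054, B 6.5093
Sensible, products 25→120 °C: 123.95 kJ/s
Q = ΔH = -982.36 kJ/s = -982.36 kW
Heat removed = 58942 kJ/min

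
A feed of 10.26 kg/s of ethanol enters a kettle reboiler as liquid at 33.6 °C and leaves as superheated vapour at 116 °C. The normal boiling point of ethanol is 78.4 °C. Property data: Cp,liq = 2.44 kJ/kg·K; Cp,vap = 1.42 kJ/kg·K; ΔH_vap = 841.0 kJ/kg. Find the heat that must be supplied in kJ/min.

liquid 33.6→78.4 °C: 109.31 kJ/kg
vaporisation at 78.4 °C: 841 kJ/kg
vapour 78.4→116 °C: 53.392 kJ/kg
Δh = 109.31 + 841 + 53.392 = 1003.7 kJ/kg
Q = ṁ·Δh = 10.26 kg/s × 1003.7 kJ/kg = 10298 kJ/s
|Q| = 10298 kW = 617880 kJ/min

Q = 618000 kJ/min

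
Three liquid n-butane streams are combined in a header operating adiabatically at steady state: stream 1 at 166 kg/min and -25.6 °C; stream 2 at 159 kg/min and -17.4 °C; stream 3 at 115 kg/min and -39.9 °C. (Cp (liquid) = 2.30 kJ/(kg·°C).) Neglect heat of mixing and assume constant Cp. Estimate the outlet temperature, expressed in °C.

Adiabatic, steady state ⇒ Σ ṁᵢCp,ᵢ(T_out − Tᵢ) = 0
Σ ṁᵢCp,ᵢTᵢ = 166×2.30×-25.6 + 159×2.30×-17.4 + 115×2.30×-39.9 = -26691
Σ ṁᵢCp,ᵢ = 166×2.30 + 159×2.30 + 115×2.30 = 1012
T_out = -26691 / 1012 = -26.374 °C

T_out = -26.4 °C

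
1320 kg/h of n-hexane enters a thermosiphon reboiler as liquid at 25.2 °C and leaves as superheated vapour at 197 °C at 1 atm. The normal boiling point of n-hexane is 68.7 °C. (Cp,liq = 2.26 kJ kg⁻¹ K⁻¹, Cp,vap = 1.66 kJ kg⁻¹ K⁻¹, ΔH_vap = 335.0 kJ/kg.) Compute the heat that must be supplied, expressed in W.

liquid 25.2→68.7 °C: 98.31 kJ/kg
vaporisation at 68.7 °C: 335 kJ/kg
vapour 68.7→197 °C: 212.98 kJ/kg
Δh = 98.31 + 335 + 212.98 = 646.29 kJ/kg
Q = ṁ·Δh = 1320 kg/h × 646.29 kJ/kg = 853100 kJ/h
|Q| = 236.97 kW = 236970 W

Q = 237000 W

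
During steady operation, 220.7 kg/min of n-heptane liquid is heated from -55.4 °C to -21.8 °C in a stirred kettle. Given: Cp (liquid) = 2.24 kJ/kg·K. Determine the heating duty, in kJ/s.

Q = 277 kJ/s

Q = ṁ·Cp·ΔT = 220.7 × 2.24 × (-21.8 − -55.4) = 16611 kJ/min
Converting: 16611 / 60 s = 276.85 kW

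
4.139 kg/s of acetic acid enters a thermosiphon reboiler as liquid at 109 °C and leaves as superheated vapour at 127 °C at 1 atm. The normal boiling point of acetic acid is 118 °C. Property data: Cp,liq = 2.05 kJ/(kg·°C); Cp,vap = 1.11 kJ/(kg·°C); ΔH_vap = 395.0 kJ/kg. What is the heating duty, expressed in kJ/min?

liquid 109→118 °C: 18.45 kJ/kg
vaporisation at 118 °C: 395 kJ/kg
vapour 118→127 °C: 9.99 kJ/kg
Δh = 18.45 + 395 + 9.99 = 423.44 kJ/kg
Q = ṁ·Δh = 4.139 kg/s × 423.44 kJ/kg = 1752.6 kJ/s
|Q| = 1752.6 kW = 105160 kJ/min

Q = 105000 kJ/min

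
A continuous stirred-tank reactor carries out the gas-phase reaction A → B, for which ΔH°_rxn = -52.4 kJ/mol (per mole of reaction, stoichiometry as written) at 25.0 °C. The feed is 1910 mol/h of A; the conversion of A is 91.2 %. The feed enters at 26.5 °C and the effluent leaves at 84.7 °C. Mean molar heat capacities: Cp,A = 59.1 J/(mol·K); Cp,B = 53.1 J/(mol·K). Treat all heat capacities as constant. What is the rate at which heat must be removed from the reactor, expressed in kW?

Extent of reaction ξ = 0.912 × 1910 = 1741.9 mol/h
Reaction term: ξ·ΔH°_rxn = 1741.9 × -52.4 = -91277 kJ/h
Sensible, feed 26.5→25 °C: -169.32 kJ/h
Outlet flows (mol/h): A 168.08, B 1741.9
Sensible, products 25→84.7 °C: 6115 kJ/h
Q = ΔH = -85331 kJ/h = -23.703 kW
Heat removed = 23.703 kW

Q_out = 23.7 kW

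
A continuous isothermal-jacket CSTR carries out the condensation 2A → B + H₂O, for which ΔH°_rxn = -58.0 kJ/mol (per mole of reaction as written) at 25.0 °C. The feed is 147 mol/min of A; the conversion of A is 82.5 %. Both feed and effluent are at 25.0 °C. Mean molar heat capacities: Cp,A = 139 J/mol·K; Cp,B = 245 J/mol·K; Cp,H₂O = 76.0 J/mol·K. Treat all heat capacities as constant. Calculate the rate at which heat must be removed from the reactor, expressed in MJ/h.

Q_out = 211 MJ/h

Extent of reaction ξ = 0.825 × 147 / 2 = 60.637 mol/min
Reaction term: ξ·ΔH°_rxn = 60.637 × -58.0 = -3517 kJ/min
Q = ΔH = -3517 kJ/min = -58.616 kW
Heat removed = 211.02 MJ/h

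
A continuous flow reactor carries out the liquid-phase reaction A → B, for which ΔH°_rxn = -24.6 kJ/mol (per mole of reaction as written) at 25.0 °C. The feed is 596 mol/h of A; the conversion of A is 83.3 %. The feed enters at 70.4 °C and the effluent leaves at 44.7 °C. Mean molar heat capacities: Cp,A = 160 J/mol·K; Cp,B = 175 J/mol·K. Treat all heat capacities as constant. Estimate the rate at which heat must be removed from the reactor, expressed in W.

Extent of reaction ξ = 0.833 × 596 = 496.47 mol/h
Reaction term: ξ·ΔH°_rxn = 496.47 × -24.6 = -12213 kJ/h
Sensible, feed 70.4→25 °C: -4329.3 kJ/h
Outlet flows (mol/h): A 99.532, B 496.47
Sensible, products 25→44.7 °C: 2025.3 kJ/h
Q = ΔH = -14517 kJ/h = -4.0325 kW
Heat removed = 4032.5 W

Q_out = 4030 W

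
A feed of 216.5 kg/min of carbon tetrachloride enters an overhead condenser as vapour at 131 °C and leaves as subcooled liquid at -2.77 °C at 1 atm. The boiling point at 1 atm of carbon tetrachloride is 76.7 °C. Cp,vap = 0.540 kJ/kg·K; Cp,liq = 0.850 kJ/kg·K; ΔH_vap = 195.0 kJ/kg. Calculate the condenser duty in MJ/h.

vapour 131→76.7 °C: -29.322 kJ/kg
condensation at 76.7 °C: -195 kJ/kg
liquid 76.7→-2.77 °C: -67.549 kJ/kg
Δh = -29.322 + -195 + -67.549 = -291.87 kJ/kg
Q = ṁ·Δh = 216.5 kg/min × -291.87 kJ/kg = -63190 kJ/min
|Q| = 1053.2 kW = 3791.4 MJ/h

Q_c = 3790 MJ/h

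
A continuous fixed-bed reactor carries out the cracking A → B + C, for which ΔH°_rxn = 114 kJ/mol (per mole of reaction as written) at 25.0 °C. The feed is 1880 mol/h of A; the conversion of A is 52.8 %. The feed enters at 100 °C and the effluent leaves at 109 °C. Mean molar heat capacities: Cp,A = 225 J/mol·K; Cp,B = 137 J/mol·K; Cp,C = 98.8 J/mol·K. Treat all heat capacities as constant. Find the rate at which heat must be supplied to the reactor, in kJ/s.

Q_in = 32.7 kJ/s

Extent of reaction ξ = 0.528 × 1880 = 992.64 mol/h
Reaction term: ξ·ΔH°_rxn = 992.64 × 114 = 113160 kJ/h
Sensible, feed 100→25 °C: -31725 kJ/h
Outlet flows (mol/h): A 887.36, B 992.64, C 992.64
Sensible, products 25→109 °C: 36433 kJ/h
Q = ΔH = 117870 kJ/h = 32.741 kW
Heat supplied = 32.741 kJ/s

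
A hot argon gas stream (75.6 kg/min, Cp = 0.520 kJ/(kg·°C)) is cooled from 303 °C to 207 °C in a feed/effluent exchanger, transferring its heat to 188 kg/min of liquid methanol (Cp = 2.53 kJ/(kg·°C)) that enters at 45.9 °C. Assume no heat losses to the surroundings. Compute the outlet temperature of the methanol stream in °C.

Heat released by hot stream: Q = 75.6 × 0.520 × (303 − 207) = 3774 kJ/min
Energy balance on cold side (adiabatic exchanger): Q = ṁ_c·Cp_c·(T_c,out − T_c,in)
T_c,out = 45.9 + 3774/(188 × 2.53) = 53.834 °C

T_c,out = 53.8 °C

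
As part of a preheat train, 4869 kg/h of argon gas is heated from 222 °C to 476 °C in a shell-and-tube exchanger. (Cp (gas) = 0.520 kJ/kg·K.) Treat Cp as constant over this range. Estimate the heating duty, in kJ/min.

Q = 10700 kJ/min

Q = ṁ·Cp·ΔT = 4869 × 0.520 × (476 − 222) = 643100 kJ/h
Converting: 643100 / 3600 s = 178.64 kW
Heating duty = 10718 kJ/min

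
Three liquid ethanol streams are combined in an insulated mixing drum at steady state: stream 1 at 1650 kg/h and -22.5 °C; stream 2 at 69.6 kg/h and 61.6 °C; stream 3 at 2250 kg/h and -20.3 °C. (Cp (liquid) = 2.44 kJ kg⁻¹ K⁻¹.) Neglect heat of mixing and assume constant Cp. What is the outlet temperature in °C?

T_out = -19.8 °C

Energy balance with Q = 0: Σ ṁᵢCp,ᵢ(T_out − Tᵢ) = 0
Σ ṁᵢCp,ᵢTᵢ = 1650×2.44×-22.5 + 69.6×2.44×61.6 + 2250×2.44×-20.3 = -191570
Σ ṁᵢCp,ᵢ = 1650×2.44 + 69.6×2.44 + 2250×2.44 = 9685.8
T_out = -191570 / 9685.8 = -19.778 °C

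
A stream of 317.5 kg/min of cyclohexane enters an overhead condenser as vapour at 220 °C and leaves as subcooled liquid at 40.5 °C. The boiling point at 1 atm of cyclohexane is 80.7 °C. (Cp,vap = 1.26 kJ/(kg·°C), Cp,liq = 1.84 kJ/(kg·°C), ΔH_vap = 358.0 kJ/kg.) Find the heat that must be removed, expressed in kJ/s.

Q_c = 3210 kJ/s

vapour 220→80.7 °C: -175.52 kJ/kg
condensation at 80.7 °C: -358 kJ/kg
liquid 80.7→40.5 °C: -73.968 kJ/kg
Δh = -175.52 + -358 + -73.968 = -607.49 kJ/kg
Q = ṁ·Δh = 317.5 kg/min × -607.49 kJ/kg = -192880 kJ/min
|Q| = 3214.6 kW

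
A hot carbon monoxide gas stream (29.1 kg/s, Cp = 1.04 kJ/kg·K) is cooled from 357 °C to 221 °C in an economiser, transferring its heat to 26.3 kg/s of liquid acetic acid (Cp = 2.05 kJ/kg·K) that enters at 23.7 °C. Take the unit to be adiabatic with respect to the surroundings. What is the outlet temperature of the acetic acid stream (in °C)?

T_c,out = 100 °C

Heat released by hot stream: Q = 29.1 × 1.04 × (357 − 221) = 4115.9 kJ/s
Energy balance on cold side (adiabatic exchanger): Q = ṁ_c·Cp_c·(T_c,out − T_c,in)
T_c,out = 23.7 + 4115.9/(26.3 × 2.05) = 100.04 °C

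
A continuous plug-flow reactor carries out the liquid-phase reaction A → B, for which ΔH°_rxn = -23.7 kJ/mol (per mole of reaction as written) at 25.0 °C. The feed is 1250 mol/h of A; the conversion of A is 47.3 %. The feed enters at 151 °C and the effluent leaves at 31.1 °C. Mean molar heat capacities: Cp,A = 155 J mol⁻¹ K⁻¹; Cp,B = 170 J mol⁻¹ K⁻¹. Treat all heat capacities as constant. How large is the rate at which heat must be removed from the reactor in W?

Q_out = 10300 W

Extent of reaction ξ = 0.473 × 1250 = 591.25 mol/h
Reaction term: ξ·ΔH°_rxn = 591.25 × -23.7 = -14013 kJ/h
Sensible, feed 151→25 °C: -24412 kJ/h
Outlet flows (mol/h): A 658.75, B 591.25
Sensible, products 25→31.1 °C: 1236 kJ/h
Q = ΔH = -37189 kJ/h = -10.33 kW
Heat removed = 10330 W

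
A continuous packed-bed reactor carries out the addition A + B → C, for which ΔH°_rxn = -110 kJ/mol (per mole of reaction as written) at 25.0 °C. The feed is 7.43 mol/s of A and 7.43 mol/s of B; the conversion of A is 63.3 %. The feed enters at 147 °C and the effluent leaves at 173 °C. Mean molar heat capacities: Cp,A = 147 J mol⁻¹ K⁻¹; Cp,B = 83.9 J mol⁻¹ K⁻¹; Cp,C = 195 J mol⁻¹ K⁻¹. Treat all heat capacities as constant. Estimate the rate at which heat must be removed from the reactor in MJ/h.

Q_out = 1790 MJ/h

Extent of reaction ξ = 0.633 × 7.43 = 4.7032 mol/s
Reaction term: ξ·ΔH°_rxn = 4.7032 × -110 = -517.35 kJ/s
Sensible, feed 147→25 °C: -209.3 kJ/s
Outlet flows (mol/s): A 2.7268, B 2.7268, C 4.7032
Sensible, products 25→173 °C: 228.92 kJ/s
Q = ΔH = -497.73 kJ/s = -497.73 kW
Heat removed = 1791.8 MJ/h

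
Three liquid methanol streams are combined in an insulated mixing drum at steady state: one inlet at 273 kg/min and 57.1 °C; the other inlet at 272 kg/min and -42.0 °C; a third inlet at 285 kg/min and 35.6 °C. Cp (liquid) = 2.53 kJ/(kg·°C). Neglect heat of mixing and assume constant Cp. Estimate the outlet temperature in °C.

T_out = 17.2 °C

Adiabatic, steady state ⇒ Σ ṁᵢCp,ᵢ(T_out − Tᵢ) = 0
Σ ṁᵢCp,ᵢTᵢ = 273×2.53×57.1 + 272×2.53×-42.0 + 285×2.53×35.6 = 36205
Σ ṁᵢCp,ᵢ = 273×2.53 + 272×2.53 + 285×2.53 = 2099.9
T_out = 36205 / 2099.9 = 17.241 °C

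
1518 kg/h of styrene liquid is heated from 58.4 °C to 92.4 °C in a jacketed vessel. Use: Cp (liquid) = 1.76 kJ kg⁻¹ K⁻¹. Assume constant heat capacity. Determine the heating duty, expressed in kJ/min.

Q = 1510 kJ/min

Q = ṁ·Cp·ΔT = 1518 × 1.76 × (92.4 − 58.4) = 90837 kJ/h
Converting: 90837 / 3600 s = 25.233 kW
Heating duty = 1514 kJ/min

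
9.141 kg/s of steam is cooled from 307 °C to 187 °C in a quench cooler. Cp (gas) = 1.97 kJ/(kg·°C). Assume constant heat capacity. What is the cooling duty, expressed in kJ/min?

Q = ṁ·Cp·ΔT = 9.141 × 1.97 × (187 − 307) = -2160.9 kJ/s
Cooling duty = 129660 kJ/min

Q_c = 130000 kJ/min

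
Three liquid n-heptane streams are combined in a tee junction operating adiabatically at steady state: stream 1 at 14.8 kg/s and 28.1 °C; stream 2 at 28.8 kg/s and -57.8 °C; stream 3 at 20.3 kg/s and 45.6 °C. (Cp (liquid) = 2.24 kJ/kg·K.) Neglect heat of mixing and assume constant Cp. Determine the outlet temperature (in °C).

T_out = -5.06 °C

Adiabatic, steady state ⇒ Σ ṁᵢCp,ᵢ(T_out − Tᵢ) = 0
T_out = Σ ṁᵢCp,ᵢTᵢ / Σ ṁᵢCp,ᵢ
      = -723.7 / 143.14 = -5.056 °C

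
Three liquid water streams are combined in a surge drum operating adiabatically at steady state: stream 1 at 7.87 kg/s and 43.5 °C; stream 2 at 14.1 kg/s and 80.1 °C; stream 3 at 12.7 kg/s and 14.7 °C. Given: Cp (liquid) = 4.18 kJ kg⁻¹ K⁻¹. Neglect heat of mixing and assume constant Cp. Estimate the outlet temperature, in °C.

Adiabatic, steady state ⇒ Σ ṁᵢCp,ᵢ(T_out − Tᵢ) = 0
T_out = Σ ṁᵢCp,ᵢTᵢ / Σ ṁᵢCp,ᵢ
      = 6932.3 / 144.92 = 47.835 °C

T_out = 47.8 °C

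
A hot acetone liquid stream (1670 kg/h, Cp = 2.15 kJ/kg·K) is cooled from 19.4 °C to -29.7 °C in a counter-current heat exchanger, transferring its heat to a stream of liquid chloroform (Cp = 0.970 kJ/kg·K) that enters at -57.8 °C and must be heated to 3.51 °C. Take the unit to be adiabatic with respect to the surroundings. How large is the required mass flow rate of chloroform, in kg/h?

ṁ_c = 2960 kg/h

Heat released by hot stream: Q = 1670 × 2.15 × (19.4 − -29.7) = 176290 kJ/h
Energy balance on cold side (adiabatic exchanger): Q = ṁ_c·Cp_c·(T_c,out − T_c,in)
ṁ_c = 176290 / [0.970 × (3.51 − -57.8)] = 2964.4 kg/h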